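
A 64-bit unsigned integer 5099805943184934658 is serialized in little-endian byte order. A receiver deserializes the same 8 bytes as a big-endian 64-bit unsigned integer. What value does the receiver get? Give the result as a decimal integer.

200399473852466758

5099805943184934658 in 64-bit hexadecimal is 0x46C6267C42F6C702.
Stored little-endian, the bytes at ascending addresses are 02 C7 F6 42 7C 26 C6 46.
Read back as big-endian, the last byte is least significant, giving 0x02C7F6427C26C646.
0x02C7F6427C26C646 = 200399473852466758.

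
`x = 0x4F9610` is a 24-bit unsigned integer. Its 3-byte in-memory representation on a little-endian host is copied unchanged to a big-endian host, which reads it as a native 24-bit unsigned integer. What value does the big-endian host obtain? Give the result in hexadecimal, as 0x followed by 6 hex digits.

Stored little-endian, the bytes at ascending addresses are 10 96 4F.
Read back as big-endian, the last byte is least significant, giving 0x10964F.

0x10964F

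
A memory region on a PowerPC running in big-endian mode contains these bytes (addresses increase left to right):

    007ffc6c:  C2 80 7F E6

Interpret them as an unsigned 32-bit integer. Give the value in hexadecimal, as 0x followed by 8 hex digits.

Big-endian stores the most-significant byte at the lowest address.
The bytes are already most-significant first: 0xC2807FE6.

0xC2807FE6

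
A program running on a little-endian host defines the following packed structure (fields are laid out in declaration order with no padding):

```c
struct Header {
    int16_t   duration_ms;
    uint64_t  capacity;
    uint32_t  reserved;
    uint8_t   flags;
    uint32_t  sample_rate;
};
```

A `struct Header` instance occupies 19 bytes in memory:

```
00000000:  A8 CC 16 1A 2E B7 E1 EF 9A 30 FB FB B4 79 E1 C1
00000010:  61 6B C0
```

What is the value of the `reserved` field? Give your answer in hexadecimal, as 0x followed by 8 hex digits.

0x79B4FBFB

`reserved` follows `duration_ms` (2 B), `capacity` (8 B), so it starts at offset 2 + 8 = 10 and occupies 4 bytes.
Bytes at offsets 10..13: FB FB B4 79.
In little-endian order the low byte comes first in memory.
Reassemble most-significant byte first: 79 B4 FB FB → 0x79B4FBFB.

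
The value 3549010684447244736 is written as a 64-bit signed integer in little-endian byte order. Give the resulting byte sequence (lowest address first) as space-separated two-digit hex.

C0 41 8B FE 69 9E 40 31

3549010684447244736 in hexadecimal, padded to 64 bits, is 0x31409E69FE8B41C0.
Split into bytes (most-significant first): 31 40 9E 69 FE 8B 41 C0.
In little-endian order the low byte comes first in memory.
So at ascending addresses the bytes are C0 41 8B FE 69 9E 40 31.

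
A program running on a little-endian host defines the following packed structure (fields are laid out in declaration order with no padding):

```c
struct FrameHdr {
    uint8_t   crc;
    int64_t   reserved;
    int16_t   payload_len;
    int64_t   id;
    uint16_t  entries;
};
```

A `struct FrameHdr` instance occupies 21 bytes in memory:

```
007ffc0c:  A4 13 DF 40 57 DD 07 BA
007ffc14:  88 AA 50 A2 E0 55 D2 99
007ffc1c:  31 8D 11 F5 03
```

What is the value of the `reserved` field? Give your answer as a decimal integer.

-8594548291650134253

`reserved` follows `crc` (1 byte), so it starts at byte offset 1 and occupies 8 bytes.
Bytes at offsets 1..8: 13 DF 40 57 DD 07 BA 88.
Little-endian: lowest address holds the least-significant byte.
Reassemble most-significant byte first: 88 BA 07 DD 57 40 DF 13 → 0x88BA07DD5740DF13.
Top bit is set, so as a signed 64-bit value this is 0x88BA07DD5740DF13 − 2^64 = -8594548291650134253.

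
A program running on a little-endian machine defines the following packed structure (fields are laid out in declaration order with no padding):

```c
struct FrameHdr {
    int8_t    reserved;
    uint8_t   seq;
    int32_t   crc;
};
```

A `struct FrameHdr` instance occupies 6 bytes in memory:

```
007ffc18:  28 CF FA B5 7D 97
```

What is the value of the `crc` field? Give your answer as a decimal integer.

`crc` follows `reserved` (1 B), `seq` (1 B), so it starts at offset 1 + 1 = 2 and occupies 4 bytes.
Bytes at offsets 2..5: FA B5 7D 97.
In little-endian order the low byte comes first in memory.
Reassemble most-significant byte first: 97 7D B5 FA → 0x977DB5FA.
Top bit is set, so as a signed 32-bit value this is 0x977DB5FA − 2^32 = -1753369094.

-1753369094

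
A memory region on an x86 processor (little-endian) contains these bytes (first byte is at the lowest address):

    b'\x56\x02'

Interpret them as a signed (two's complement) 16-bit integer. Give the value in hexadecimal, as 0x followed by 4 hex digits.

0x0256

Little-endian: lowest address holds the least-significant byte.
Reassemble most-significant byte first: 02 56 → 0x0256.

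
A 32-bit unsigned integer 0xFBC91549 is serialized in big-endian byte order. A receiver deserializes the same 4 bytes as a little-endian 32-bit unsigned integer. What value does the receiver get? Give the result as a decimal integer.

1226164731

Stored big-endian, the bytes at ascending addresses are FB C9 15 49.
Read back as little-endian, the first byte is least significant, giving 0x4915C9FB.
0x4915C9FB = 1226164731.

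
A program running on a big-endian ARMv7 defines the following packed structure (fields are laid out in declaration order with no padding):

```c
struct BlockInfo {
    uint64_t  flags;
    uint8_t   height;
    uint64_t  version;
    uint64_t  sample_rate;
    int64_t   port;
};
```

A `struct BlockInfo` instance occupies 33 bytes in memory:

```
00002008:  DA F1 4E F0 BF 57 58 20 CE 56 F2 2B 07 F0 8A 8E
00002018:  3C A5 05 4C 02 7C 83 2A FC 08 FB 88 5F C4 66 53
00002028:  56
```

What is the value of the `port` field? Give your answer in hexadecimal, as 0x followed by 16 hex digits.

`port` follows `flags` (8 B), `height` (1 B), `version` (8 B), `sample_rate` (8 B), so it starts at offset 8 + 1 + 8 + 8 = 25 and occupies 8 bytes.
Bytes at offsets 25..32: 08 FB 88 5F C4 66 53 56.
Big-endian: lowest address holds the most-significant byte.
The bytes are already most-significant first: 0x08FB885FC4665356.

0x08FB885FC4665356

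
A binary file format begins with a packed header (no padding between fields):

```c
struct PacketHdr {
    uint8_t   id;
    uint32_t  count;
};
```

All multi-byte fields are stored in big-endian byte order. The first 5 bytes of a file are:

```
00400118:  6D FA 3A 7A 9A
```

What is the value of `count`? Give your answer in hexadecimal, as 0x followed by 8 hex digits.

0xFA3A7A9A

`count` follows `id` (1 byte), so it starts at byte offset 1 and occupies 4 bytes.
Bytes at offsets 1..4: FA 3A 7A 9A.
Big-endian: lowest address holds the most-significant byte.
The bytes are already most-significant first: 0xFA3A7A9A.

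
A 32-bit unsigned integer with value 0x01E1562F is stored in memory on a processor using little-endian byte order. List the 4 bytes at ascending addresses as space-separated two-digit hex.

2F 56 E1 01

Split into bytes (most-significant first): 01 E1 56 2F.
In little-endian order the low byte comes first in memory.
So at ascending addresses the bytes are 2F 56 E1 01.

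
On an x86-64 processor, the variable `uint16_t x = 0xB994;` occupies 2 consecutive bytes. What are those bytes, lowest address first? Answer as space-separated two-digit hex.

94 B9

Split into bytes (most-significant first): B9 94.
Little-endian stores the least-significant byte at the lowest address.
So at ascending addresses the bytes are 94 B9.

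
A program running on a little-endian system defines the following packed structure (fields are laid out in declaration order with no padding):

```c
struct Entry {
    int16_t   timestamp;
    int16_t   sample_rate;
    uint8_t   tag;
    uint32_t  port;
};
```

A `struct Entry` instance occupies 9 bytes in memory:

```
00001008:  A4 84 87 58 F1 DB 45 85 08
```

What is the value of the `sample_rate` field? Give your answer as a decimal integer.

`sample_rate` follows `timestamp` (2 bytes), so it starts at byte offset 2 and occupies 2 bytes.
Bytes at offsets 2..3: 87 58.
Little-endian: lowest address holds the least-significant byte.
Reassemble most-significant byte first: 58 87 → 0x5887.
0x5887 = 22663.

22663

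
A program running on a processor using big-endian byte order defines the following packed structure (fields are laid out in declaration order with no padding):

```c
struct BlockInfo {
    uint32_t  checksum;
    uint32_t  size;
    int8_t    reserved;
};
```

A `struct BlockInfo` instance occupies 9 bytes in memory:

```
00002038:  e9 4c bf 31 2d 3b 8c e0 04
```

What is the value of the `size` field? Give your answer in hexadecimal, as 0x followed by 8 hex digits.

`size` follows `checksum` (4 bytes), so it starts at byte offset 4 and occupies 4 bytes.
Bytes at offsets 4..7: 2D 3B 8C E0.
Big-endian stores the most-significant byte at the lowest address.
The bytes are already most-significant first: 0x2D3B8CE0.

0x2D3B8CE0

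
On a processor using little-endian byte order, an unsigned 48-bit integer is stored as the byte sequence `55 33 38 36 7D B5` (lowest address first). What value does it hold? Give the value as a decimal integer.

199549385192277

Little-endian stores the least-significant byte at the lowest address.
Reassemble most-significant byte first: B5 7D 36 38 33 55 → 0xB57D36383355.
0xB57D36383355 = 199549385192277.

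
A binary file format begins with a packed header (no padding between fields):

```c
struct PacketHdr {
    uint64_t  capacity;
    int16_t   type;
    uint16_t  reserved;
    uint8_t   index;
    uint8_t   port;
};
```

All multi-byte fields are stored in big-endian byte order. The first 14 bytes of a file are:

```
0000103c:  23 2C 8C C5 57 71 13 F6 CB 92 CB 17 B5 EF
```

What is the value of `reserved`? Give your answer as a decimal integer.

`reserved` follows `capacity` (8 B), `type` (2 B), so it starts at offset 8 + 2 = 10 and occupies 2 bytes.
Bytes at offsets 10..11: CB 17.
Big-endian stores the most-significant byte at the lowest address.
The bytes are already most-significant first: 0xCB17.
0xCB17 = 51991.

51991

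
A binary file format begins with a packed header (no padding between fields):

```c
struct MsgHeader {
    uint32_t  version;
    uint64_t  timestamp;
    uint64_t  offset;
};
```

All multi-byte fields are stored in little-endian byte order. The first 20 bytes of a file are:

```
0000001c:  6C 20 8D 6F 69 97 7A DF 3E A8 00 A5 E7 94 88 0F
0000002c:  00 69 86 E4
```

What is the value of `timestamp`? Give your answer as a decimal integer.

11889688004248901481

`timestamp` follows `version` (4 bytes), so it starts at byte offset 4 and occupies 8 bytes.
Bytes at offsets 4..11: 69 97 7A DF 3E A8 00 A5.
Little-endian: lowest address holds the least-significant byte.
Reassemble most-significant byte first: A5 00 A8 3E DF 7A 97 69 → 0xA500A83EDF7A9769.
0xA500A83EDF7A9769 = 11889688004248901481.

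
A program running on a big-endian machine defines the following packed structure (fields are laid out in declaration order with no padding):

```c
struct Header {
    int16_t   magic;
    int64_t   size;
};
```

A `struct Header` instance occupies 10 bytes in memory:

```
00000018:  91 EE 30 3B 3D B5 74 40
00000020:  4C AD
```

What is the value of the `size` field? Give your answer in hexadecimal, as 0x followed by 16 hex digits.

0x303B3DB574404CAD

`size` follows `magic` (2 bytes), so it starts at byte offset 2 and occupies 8 bytes.
Bytes at offsets 2..9: 30 3B 3D B5 74 40 4C AD.
In big-endian order the high byte comes first in memory.
The bytes are already most-significant first: 0x303B3DB574404CAD.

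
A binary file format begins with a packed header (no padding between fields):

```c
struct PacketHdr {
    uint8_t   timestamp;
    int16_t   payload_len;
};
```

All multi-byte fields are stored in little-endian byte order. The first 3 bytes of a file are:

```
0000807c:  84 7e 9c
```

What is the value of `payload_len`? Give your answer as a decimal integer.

`payload_len` follows `timestamp` (1 byte), so it starts at byte offset 1 and occupies 2 bytes.
Bytes at offsets 1..2: 7E 9C.
Little-endian: lowest address holds the least-significant byte.
Reassemble most-significant byte first: 9C 7E → 0x9C7E.
Top bit is set, so as a signed 16-bit value this is 0x9C7E − 2^16 = -25474.

-25474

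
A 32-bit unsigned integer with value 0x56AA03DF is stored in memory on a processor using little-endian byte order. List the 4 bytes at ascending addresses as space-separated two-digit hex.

DF 03 AA 56

Split into bytes (most-significant first): 56 AA 03 DF.
Little-endian stores the least-significant byte at the lowest address.
So at ascending addresses the bytes are DF 03 AA 56.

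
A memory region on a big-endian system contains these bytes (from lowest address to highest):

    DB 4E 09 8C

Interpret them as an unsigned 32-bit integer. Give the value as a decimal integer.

3679324556

Big-endian: lowest address holds the most-significant byte.
The bytes are already most-significant first: 0xDB4E098C.
0xDB4E098C = 3679324556.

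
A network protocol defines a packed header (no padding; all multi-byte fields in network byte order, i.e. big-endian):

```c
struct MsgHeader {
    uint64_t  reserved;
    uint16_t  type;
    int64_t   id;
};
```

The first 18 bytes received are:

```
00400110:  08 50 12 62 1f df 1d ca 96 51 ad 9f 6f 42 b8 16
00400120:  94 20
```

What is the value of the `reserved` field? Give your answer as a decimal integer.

598998963091086794

`reserved` is the first field, at byte offset 0, occupying 8 bytes.
Bytes at offsets 0..7: 08 50 12 62 1F DF 1D CA.
In big-endian order the high byte comes first in memory.
The bytes are already most-significant first: 0x085012621FDF1DCA.
0x085012621FDF1DCA = 598998963091086794.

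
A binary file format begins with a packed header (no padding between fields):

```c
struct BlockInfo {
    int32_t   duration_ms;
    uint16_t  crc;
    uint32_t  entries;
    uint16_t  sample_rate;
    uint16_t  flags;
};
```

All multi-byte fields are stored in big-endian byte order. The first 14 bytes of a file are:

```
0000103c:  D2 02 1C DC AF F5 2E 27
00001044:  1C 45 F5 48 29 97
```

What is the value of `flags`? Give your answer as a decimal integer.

`flags` follows `duration_ms` (4 B), `crc` (2 B), `entries` (4 B), `sample_rate` (2 B), so it starts at offset 4 + 2 + 4 + 2 = 12 and occupies 2 bytes.
Bytes at offsets 12..13: 29 97.
Big-endian stores the most-significant byte at the lowest address.
The bytes are already most-significant first: 0x2997.
0x2997 = 10647.

10647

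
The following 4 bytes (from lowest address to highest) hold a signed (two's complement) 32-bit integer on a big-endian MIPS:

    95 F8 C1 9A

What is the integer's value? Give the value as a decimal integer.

-1778859622

Big-endian stores the most-significant byte at the lowest address.
The bytes are already most-significant first: 0x95F8C19A.
Top bit is set, so as a signed 32-bit value this is 0x95F8C19A − 2^32 = -1778859622.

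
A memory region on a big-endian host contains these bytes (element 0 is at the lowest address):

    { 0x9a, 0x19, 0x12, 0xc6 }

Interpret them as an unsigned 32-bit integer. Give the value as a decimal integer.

2585334470

In big-endian order the high byte comes first in memory.
The bytes are already most-significant first: 0x9A1912C6.
0x9A1912C6 = 2585334470.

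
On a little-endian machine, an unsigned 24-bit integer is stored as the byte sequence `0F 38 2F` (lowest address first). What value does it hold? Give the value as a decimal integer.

3094543

Little-endian: lowest address holds the least-significant byte.
Reassemble most-significant byte first: 2F 38 0F → 0x2F380F.
0x2F380F = 3094543.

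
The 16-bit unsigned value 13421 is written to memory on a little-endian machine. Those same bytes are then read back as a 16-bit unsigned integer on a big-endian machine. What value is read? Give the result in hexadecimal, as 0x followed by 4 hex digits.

0x6D34

13421 in 16-bit hexadecimal is 0x346D.
Stored little-endian, the bytes at ascending addresses are 6D 34.
Read back as big-endian, the last byte is least significant, giving 0x6D34.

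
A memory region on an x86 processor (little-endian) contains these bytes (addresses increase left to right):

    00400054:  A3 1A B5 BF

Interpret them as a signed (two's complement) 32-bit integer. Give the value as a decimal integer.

-1078650205

Little-endian: lowest address holds the least-significant byte.
Reassemble most-significant byte first: BF B5 1A A3 → 0xBFB51AA3.
Top bit is set, so as a signed 32-bit value this is 0xBFB51AA3 − 2^32 = -1078650205.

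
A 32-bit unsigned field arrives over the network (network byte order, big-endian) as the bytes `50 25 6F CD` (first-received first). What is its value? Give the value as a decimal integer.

Big-endian stores the most-significant byte at the lowest address.
The bytes are already most-significant first: 0x50256FCD.
0x50256FCD = 1344630733.

1344630733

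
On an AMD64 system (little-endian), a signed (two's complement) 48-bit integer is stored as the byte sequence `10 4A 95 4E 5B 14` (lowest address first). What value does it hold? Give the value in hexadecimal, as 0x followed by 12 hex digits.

In little-endian order the low byte comes first in memory.
Reassemble most-significant byte first: 14 5B 4E 95 4A 10 → 0x145B4E954A10.

0x145B4E954A10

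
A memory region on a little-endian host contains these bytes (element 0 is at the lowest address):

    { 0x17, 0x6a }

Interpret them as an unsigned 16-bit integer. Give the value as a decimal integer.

Little-endian stores the least-significant byte at the lowest address.
Reassemble most-significant byte first: 6A 17 → 0x6A17.
0x6A17 = 27159.

27159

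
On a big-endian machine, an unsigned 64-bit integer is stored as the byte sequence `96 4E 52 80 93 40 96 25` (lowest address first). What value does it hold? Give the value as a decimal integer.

Big-endian: lowest address holds the most-significant byte.
The bytes are already most-significant first: 0x964E528093409625.
0x964E528093409625 = 10830684866052396581.

10830684866052396581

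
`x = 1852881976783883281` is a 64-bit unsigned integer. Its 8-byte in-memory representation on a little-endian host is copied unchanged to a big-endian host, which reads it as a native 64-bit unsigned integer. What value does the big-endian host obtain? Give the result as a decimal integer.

1246632074660722201

1852881976783883281 in 64-bit hexadecimal is 0x19B6C25744ED4C11.
Stored little-endian, the bytes at ascending addresses are 11 4C ED 44 57 C2 B6 19.
Read back as big-endian, the last byte is least significant, giving 0x114CED4457C2B619.
0x114CED4457C2B619 = 1246632074660722201.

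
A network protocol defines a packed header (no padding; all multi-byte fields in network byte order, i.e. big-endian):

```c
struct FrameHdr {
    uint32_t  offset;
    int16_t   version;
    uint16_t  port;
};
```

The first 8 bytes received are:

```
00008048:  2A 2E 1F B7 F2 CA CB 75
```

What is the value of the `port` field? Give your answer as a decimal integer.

52085

`port` follows `offset` (4 B), `version` (2 B), so it starts at offset 4 + 2 = 6 and occupies 2 bytes.
Bytes at offsets 6..7: CB 75.
Big-endian stores the most-significant byte at the lowest address.
The bytes are already most-significant first: 0xCB75.
0xCB75 = 52085.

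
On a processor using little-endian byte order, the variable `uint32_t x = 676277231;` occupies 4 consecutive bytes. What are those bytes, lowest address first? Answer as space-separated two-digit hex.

676277231 in hexadecimal, padded to 32 bits, is 0x284F2BEF.
Split into bytes (most-significant first): 28 4F 2B EF.
Little-endian: lowest address holds the least-significant byte.
So at ascending addresses the bytes are EF 2B 4F 28.

EF 2B 4F 28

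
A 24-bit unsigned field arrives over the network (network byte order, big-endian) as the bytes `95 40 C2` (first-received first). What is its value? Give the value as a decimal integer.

Big-endian: lowest address holds the most-significant byte.
The bytes are already most-significant first: 0x9540C2.
0x9540C2 = 9781442.

9781442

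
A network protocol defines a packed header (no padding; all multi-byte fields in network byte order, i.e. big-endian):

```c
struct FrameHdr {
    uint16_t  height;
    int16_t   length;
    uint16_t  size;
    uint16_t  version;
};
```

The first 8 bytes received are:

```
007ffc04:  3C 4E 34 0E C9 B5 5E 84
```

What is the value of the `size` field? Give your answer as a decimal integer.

51637

`size` follows `height` (2 B), `length` (2 B), so it starts at offset 2 + 2 = 4 and occupies 2 bytes.
Bytes at offsets 4..5: C9 B5.
Big-endian: lowest address holds the most-significant byte.
The bytes are already most-significant first: 0xC9B5.
0xC9B5 = 51637.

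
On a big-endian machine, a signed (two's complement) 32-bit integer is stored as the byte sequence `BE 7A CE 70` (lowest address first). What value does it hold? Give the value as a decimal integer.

Big-endian stores the most-significant byte at the lowest address.
The bytes are already most-significant first: 0xBE7ACE70.
Top bit is set, so as a signed 32-bit value this is 0xBE7ACE70 − 2^32 = -1099248016.

-1099248016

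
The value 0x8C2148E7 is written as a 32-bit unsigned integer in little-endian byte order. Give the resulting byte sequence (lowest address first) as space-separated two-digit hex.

E7 48 21 8C

Split into bytes (most-significant first): 8C 21 48 E7.
Little-endian: lowest address holds the least-significant byte.
So at ascending addresses the bytes are E7 48 21 8C.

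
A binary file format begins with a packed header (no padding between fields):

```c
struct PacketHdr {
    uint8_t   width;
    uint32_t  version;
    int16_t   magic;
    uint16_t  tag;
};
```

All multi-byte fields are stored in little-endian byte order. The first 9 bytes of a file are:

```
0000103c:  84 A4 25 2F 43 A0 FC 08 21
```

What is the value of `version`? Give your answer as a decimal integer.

1127163300

`version` follows `width` (1 byte), so it starts at byte offset 1 and occupies 4 bytes.
Bytes at offsets 1..4: A4 25 2F 43.
Little-endian: lowest address holds the least-significant byte.
Reassemble most-significant byte first: 43 2F 25 A4 → 0x432F25A4.
0x432F25A4 = 1127163300.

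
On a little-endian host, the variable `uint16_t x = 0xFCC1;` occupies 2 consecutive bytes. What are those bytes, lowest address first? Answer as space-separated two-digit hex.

C1 FC

Split into bytes (most-significant first): FC C1.
In little-endian order the low byte comes first in memory.
So at ascending addresses the bytes are C1 FC.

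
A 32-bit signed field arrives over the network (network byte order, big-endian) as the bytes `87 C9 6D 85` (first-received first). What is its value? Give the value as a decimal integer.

Big-endian stores the most-significant byte at the lowest address.
The bytes are already most-significant first: 0x87C96D85.
Top bit is set, so as a signed 32-bit value this is 0x87C96D85 − 2^32 = -2016842363.

-2016842363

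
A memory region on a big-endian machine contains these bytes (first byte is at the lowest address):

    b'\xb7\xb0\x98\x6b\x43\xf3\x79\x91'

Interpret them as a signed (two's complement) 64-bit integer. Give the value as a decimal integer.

Big-endian stores the most-significant byte at the lowest address.
The bytes are already most-significant first: 0xB7B0986B43F37991.
Top bit is set, so as a signed 64-bit value this is 0xB7B0986B43F37991 − 2^64 = -5210497182398711407.

-5210497182398711407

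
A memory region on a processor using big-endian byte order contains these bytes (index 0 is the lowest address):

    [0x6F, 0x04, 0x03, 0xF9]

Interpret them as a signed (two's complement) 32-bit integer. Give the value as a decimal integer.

In big-endian order the high byte comes first in memory.
The bytes are already most-significant first: 0x6F0403F9.
0x6F0403F9 = 1862534137.

1862534137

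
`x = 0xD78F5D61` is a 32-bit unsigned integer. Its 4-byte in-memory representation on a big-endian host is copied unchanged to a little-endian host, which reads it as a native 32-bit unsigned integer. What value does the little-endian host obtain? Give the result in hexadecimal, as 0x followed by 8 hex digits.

0x615D8FD7

Stored big-endian, the bytes at ascending addresses are D7 8F 5D 61.
Read back as little-endian, the first byte is least significant, giving 0x615D8FD7.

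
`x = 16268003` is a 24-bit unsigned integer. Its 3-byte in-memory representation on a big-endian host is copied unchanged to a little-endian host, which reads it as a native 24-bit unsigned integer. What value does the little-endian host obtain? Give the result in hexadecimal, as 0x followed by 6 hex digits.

16268003 in 24-bit hexadecimal is 0xF83AE3.
Stored big-endian, the bytes at ascending addresses are F8 3A E3.
Read back as little-endian, the first byte is least significant, giving 0xE33AF8.

0xE33AF8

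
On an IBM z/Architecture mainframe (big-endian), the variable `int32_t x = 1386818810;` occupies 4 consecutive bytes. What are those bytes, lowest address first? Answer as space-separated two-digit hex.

52 A9 2C FA

1386818810 in hexadecimal, padded to 32 bits, is 0x52A92CFA.
Split into bytes (most-significant first): 52 A9 2C FA.
Big-endian: lowest address holds the most-significant byte.
So the memory order matches the most-significant-first order: 52 A9 2C FA.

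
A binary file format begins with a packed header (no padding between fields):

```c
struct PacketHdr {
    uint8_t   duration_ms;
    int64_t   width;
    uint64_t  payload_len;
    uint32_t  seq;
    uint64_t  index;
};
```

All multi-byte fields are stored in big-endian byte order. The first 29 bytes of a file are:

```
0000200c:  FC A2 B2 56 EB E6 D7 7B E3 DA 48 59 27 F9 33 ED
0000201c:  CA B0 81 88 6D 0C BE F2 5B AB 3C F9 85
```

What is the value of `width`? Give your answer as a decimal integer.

-6723215722520544285

`width` follows `duration_ms` (1 byte), so it starts at byte offset 1 and occupies 8 bytes.
Bytes at offsets 1..8: A2 B2 56 EB E6 D7 7B E3.
Big-endian: lowest address holds the most-significant byte.
The bytes are already most-significant first: 0xA2B256EBE6D77BE3.
Top bit is set, so as a signed 64-bit value this is 0xA2B256EBE6D77BE3 − 2^64 = -6723215722520544285.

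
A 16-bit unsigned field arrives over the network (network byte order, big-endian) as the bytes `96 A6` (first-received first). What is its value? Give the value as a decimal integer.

38566

In big-endian order the high byte comes first in memory.
The bytes are already most-significant first: 0x96A6.
0x96A6 = 38566.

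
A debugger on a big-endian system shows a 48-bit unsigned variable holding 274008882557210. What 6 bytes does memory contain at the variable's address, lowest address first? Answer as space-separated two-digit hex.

F9 35 AA 1C 31 1A

274008882557210 in hexadecimal, padded to 48 bits, is 0xF935AA1C311A.
Split into bytes (most-significant first): F9 35 AA 1C 31 1A.
Big-endian: lowest address holds the most-significant byte.
So the memory order matches the most-significant-first order: F9 35 AA 1C 31 1A.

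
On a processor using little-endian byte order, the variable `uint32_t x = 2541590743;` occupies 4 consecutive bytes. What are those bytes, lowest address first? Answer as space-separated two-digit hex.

D7 98 7D 97

2541590743 in hexadecimal, padded to 32 bits, is 0x977D98D7.
Split into bytes (most-significant first): 97 7D 98 D7.
Little-endian: lowest address holds the least-significant byte.
So at ascending addresses the bytes are D7 98 7D 97.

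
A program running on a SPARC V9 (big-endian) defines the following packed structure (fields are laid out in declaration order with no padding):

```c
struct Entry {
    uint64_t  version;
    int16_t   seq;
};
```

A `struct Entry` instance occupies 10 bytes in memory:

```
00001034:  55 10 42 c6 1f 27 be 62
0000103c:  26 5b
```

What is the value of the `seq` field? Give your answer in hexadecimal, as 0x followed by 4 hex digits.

`seq` follows `version` (8 bytes), so it starts at byte offset 8 and occupies 2 bytes.
Bytes at offsets 8..9: 26 5B.
In big-endian order the high byte comes first in memory.
The bytes are already most-significant first: 0x265B.

0x265B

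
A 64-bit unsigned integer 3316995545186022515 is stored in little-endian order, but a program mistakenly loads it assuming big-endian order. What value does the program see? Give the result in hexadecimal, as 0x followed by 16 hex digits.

3316995545186022515 in 64-bit hexadecimal is 0x2E0855DFC85DB473.
Stored little-endian, the bytes at ascending addresses are 73 B4 5D C8 DF 55 08 2E.
Read back as big-endian, the last byte is least significant, giving 0x73B45DC8DF55082E.

0x73B45DC8DF55082E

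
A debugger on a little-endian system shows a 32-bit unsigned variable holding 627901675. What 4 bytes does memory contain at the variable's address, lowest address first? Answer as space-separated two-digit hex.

627901675 in hexadecimal, padded to 32 bits, is 0x256D04EB.
Split into bytes (most-significant first): 25 6D 04 EB.
In little-endian order the low byte comes first in memory.
So at ascending addresses the bytes are EB 04 6D 25.

EB 04 6D 25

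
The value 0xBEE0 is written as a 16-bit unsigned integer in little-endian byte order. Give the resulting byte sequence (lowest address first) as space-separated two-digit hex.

E0 BE

Split into bytes (most-significant first): BE E0.
In little-endian order the low byte comes first in memory.
So at ascending addresses the bytes are E0 BE.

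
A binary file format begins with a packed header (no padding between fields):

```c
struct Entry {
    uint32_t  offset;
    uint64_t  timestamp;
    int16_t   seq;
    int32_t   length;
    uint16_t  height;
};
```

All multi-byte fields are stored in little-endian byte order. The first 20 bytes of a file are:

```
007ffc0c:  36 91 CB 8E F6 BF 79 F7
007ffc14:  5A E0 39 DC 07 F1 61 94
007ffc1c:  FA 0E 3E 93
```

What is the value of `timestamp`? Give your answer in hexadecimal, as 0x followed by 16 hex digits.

`timestamp` follows `offset` (4 bytes), so it starts at byte offset 4 and occupies 8 bytes.
Bytes at offsets 4..11: F6 BF 79 F7 5A E0 39 DC.
Little-endian: lowest address holds the least-significant byte.
Reassemble most-significant byte first: DC 39 E0 5A F7 79 BF F6 → 0xDC39E05AF779BFF6.

0xDC39E05AF779BFF6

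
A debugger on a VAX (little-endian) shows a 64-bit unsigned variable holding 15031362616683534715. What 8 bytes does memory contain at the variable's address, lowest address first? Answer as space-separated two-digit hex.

15031362616683534715 in hexadecimal, padded to 64 bits, is 0xD09A20A90982197B.
Split into bytes (most-significant first): D0 9A 20 A9 09 82 19 7B.
Little-endian stores the least-significant byte at the lowest address.
So at ascending addresses the bytes are 7B 19 82 09 A9 20 9A D0.

7B 19 82 09 A9 20 9A D0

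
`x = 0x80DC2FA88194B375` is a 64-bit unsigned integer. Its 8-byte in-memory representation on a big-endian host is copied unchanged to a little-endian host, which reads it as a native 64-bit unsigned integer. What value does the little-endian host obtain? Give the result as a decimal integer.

8481285807862176896

Stored big-endian, the bytes at ascending addresses are 80 DC 2F A8 81 94 B3 75.
Read back as little-endian, the first byte is least significant, giving 0x75B39481A82FDC80.
0x75B39481A82FDC80 = 8481285807862176896.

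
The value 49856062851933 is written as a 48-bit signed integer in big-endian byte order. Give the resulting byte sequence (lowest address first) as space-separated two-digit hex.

2D 58 04 EA 8B 5D

49856062851933 in hexadecimal, padded to 48 bits, is 0x2D5804EA8B5D.
Split into bytes (most-significant first): 2D 58 04 EA 8B 5D.
Big-endian: lowest address holds the most-significant byte.
So the memory order matches the most-significant-first order: 2D 58 04 EA 8B 5D.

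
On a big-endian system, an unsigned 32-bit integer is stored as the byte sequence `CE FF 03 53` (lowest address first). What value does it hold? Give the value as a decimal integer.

3472819027

Big-endian: lowest address holds the most-significant byte.
The bytes are already most-significant first: 0xCEFF0353.
0xCEFF0353 = 3472819027.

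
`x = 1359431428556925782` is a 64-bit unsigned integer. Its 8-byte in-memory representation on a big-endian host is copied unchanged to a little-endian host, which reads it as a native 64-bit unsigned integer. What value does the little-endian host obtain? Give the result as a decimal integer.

1359431428556925782 in 64-bit hexadecimal is 0x12DDABAE83A32B56.
Stored big-endian, the bytes at ascending addresses are 12 DD AB AE 83 A3 2B 56.
Read back as little-endian, the first byte is least significant, giving 0x562BA383AEABDD12.
0x562BA383AEABDD12 = 6209236297226902802.

6209236297226902802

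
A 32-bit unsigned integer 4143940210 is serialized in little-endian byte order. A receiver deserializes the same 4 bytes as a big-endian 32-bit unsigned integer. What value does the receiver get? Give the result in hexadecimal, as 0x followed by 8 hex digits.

0x7282FFF6

4143940210 in 32-bit hexadecimal is 0xF6FF8272.
Stored little-endian, the bytes at ascending addresses are 72 82 FF F6.
Read back as big-endian, the last byte is least significant, giving 0x7282FFF6.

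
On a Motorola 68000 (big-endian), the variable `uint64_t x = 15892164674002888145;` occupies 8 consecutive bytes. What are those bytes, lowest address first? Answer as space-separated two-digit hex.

DC 8C 4F 92 19 F4 25 D1

15892164674002888145 in hexadecimal, padded to 64 bits, is 0xDC8C4F9219F425D1.
Split into bytes (most-significant first): DC 8C 4F 92 19 F4 25 D1.
Big-endian stores the most-significant byte at the lowest address.
So the memory order matches the most-significant-first order: DC 8C 4F 92 19 F4 25 D1.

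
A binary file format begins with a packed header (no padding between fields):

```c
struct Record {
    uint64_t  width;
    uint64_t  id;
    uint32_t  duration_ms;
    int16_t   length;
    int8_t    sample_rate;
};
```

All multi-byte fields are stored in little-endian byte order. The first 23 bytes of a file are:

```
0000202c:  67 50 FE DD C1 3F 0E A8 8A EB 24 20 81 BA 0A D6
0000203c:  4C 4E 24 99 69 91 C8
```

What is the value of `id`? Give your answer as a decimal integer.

`id` follows `width` (8 bytes), so it starts at byte offset 8 and occupies 8 bytes.
Bytes at offsets 8..15: 8A EB 24 20 81 BA 0A D6.
Little-endian: lowest address holds the least-significant byte.
Reassemble most-significant byte first: D6 0A BA 81 20 24 EB 8A → 0xD60ABA812024EB8A.
0xD60ABA812024EB8A = 15423344937636522890.

15423344937636522890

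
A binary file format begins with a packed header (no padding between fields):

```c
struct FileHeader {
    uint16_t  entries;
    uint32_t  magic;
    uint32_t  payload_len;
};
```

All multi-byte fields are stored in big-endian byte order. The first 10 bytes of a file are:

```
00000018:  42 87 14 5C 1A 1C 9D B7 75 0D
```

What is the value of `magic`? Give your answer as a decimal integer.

341580316

`magic` follows `entries` (2 bytes), so it starts at byte offset 2 and occupies 4 bytes.
Bytes at offsets 2..5: 14 5C 1A 1C.
In big-endian order the high byte comes first in memory.
The bytes are already most-significant first: 0x145C1A1C.
0x145C1A1C = 341580316.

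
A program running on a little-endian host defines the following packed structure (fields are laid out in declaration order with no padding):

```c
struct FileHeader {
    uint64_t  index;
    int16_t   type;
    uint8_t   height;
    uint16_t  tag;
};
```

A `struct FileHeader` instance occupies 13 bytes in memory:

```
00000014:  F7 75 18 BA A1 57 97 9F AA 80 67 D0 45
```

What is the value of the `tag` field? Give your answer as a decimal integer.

`tag` follows `index` (8 B), `type` (2 B), `height` (1 B), so it starts at offset 8 + 2 + 1 = 11 and occupies 2 bytes.
Bytes at offsets 11..12: D0 45.
Little-endian stores the least-significant byte at the lowest address.
Reassemble most-significant byte first: 45 D0 → 0x45D0.
0x45D0 = 17872.

17872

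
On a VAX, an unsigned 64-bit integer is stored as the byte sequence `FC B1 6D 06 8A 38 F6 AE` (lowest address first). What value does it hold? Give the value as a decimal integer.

12607326372334776828

Little-endian: lowest address holds the least-significant byte.
Reassemble most-significant byte first: AE F6 38 8A 06 6D B1 FC → 0xAEF6388A066DB1FC.
0xAEF6388A066DB1FC = 12607326372334776828.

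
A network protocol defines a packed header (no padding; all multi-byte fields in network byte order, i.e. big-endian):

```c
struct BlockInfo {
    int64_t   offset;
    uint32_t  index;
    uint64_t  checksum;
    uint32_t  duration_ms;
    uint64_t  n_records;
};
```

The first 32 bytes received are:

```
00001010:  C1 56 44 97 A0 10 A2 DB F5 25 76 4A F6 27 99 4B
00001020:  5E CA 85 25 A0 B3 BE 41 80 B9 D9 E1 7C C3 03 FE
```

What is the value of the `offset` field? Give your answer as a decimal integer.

`offset` is the first field, at byte offset 0, occupying 8 bytes.
Bytes at offsets 0..7: C1 56 44 97 A0 10 A2 DB.
Big-endian: lowest address holds the most-significant byte.
The bytes are already most-significant first: 0xC1564497A010A2DB.
Top bit is set, so as a signed 64-bit value this is 0xC1564497A010A2DB − 2^64 = -4515346158376148261.

-4515346158376148261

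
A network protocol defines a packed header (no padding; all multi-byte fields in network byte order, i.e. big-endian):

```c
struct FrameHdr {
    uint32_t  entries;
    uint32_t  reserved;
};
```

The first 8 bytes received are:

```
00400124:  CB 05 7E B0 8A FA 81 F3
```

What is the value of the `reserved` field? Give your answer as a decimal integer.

2331673075

`reserved` follows `entries` (4 bytes), so it starts at byte offset 4 and occupies 4 bytes.
Bytes at offsets 4..7: 8A FA 81 F3.
Big-endian: lowest address holds the most-significant byte.
The bytes are already most-significant first: 0x8AFA81F3.
0x8AFA81F3 = 2331673075.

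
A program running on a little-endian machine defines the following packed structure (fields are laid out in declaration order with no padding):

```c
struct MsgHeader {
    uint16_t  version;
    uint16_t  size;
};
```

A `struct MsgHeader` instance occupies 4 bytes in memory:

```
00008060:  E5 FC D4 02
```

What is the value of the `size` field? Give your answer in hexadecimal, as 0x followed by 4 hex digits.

0x02D4

`size` follows `version` (2 bytes), so it starts at byte offset 2 and occupies 2 bytes.
Bytes at offsets 2..3: D4 02.
Little-endian stores the least-significant byte at the lowest address.
Reassemble most-significant byte first: 02 D4 → 0x02D4.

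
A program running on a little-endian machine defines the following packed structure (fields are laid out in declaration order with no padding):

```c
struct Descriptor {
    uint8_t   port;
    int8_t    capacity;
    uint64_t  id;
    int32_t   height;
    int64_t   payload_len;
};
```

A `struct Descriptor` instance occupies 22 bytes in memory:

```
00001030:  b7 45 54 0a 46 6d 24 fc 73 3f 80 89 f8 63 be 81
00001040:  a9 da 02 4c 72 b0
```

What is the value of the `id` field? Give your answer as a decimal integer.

`id` follows `port` (1 B), `capacity` (1 B), so it starts at offset 1 + 1 = 2 and occupies 8 bytes.
Bytes at offsets 2..9: 54 0A 46 6D 24 FC 73 3F.
In little-endian order the low byte comes first in memory.
Reassemble most-significant byte first: 3F 73 FC 24 6D 46 0A 54 → 0x3F73FC246D460A54.
0x3F73FC246D460A54 = 4572275280093514324.

4572275280093514324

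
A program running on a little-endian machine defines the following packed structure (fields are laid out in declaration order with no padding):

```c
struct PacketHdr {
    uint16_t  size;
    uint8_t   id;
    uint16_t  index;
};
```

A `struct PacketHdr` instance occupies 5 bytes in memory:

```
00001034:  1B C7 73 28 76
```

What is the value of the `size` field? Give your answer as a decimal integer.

`size` is the first field, at byte offset 0, occupying 2 bytes.
Bytes at offsets 0..1: 1B C7.
Little-endian: lowest address holds the least-significant byte.
Reassemble most-significant byte first: C7 1B → 0xC71B.
0xC71B = 50971.

50971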